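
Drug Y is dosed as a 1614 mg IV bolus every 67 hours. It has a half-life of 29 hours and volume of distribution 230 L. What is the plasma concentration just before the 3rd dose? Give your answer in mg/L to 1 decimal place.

1.7 mg/L

f = (1/2)^(τ/t½) = (1/2)^(67/29) ≈ 0.2016.
C₀ = D/Vd = 1614/230 ≈ 7.017 mg/L.
Before the 3rd dose, 2 doses have been given. Superposition: Cmin = C₀·(f + f²).
≈ 7.017 × (0.2016 + 0.0406) ≈ 7.017 × 0.2422 ≈ 1.700 mg/L.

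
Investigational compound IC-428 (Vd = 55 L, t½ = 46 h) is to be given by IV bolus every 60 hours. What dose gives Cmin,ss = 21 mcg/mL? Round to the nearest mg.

τ/t½ = 60/46 ≈ 1.3043, so f = (1/2)^(60/46) ≈ 0.404904.
Cmin,ss = (D/Vd)·f/(1−f), so D = Cmin,ss·Vd·(1−f)/f.
D = 21 × 55 × (1−f)/f ≈ 21 × 55 × 1.46972 ≈ 1697.53 mg.

1698 mg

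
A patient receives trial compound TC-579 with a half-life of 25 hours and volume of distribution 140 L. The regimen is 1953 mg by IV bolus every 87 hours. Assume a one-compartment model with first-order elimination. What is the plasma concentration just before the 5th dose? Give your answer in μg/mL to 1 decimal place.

f = (1/2)^(τ/t½) = (1/2)^(87/25) ≈ 0.0896.
C₀ = D/Vd = 1953/140 ≈ 13.950 μg/mL.
Before the 5th dose, 4 doses have been given. Superposition: Cmin = C₀·(f + f² + … + f^4).
≈ 13.950 × (0.0896 + 0.0080 + 0.0007 + 0.0001) ≈ 13.950 × 0.0984 ≈ 1.373 μg/mL.

1.4 μg/mL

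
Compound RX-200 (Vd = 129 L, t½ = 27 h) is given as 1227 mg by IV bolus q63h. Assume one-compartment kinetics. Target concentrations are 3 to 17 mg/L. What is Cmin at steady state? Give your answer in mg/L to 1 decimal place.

τ/t½ = 63/27 ≈ 2.3333, so fraction remaining f = (1/2)^(63/27) ≈ 0.1984.
Accumulation ratio R = 1/(1 − f) ≈ 1/0.8016 ≈ 1.2475.
Single-dose peak C₀ = D/Vd = 1227/129 ≈ 9.512 mg/L.
Cmax,ss = C₀/(1 − f) ≈ 9.512/0.8016 ≈ 11.866 mg/L.
Steady-state trough Cmin,ss = Cmax,ss·f ≈ 11.866 × 0.1984 ≈ 2.354 mg/L.
Trough 2.4 mg/L vs MEC 3 mg/L: subtherapeutic.

2.4 mg/L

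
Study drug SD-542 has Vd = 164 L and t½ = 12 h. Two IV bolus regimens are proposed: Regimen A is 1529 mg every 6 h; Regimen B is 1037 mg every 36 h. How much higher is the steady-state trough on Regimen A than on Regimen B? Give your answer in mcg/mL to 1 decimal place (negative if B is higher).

21.6 mcg/mL

Regimen A: f = (1/2)^(6/12) ≈ 0.7071; Cmin,ss = (1529/164)·f/(1−f) ≈ 22.507 mcg/mL.
Regimen B: f = (1/2)^(36/12) ≈ 0.1250; Cmin,ss = (1037/164)·f/(1−f) ≈ 0.903 mcg/mL.
Difference ≈ 22.507 − 0.903 ≈ 21.604 mcg/mL.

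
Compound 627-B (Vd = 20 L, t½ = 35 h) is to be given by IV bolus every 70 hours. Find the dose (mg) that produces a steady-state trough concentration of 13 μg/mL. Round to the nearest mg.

τ/t½ = 70/35 ≈ 2, so f = (1/2)^(70/35) ≈ 0.250000.
Cmin,ss = (D/Vd)·f/(1−f), so D = Cmin,ss·Vd·(1−f)/f.
D = 13 × 20 × (1−f)/f ≈ 13 × 20 × 3.00000 ≈ 780.00 mg.

780 mg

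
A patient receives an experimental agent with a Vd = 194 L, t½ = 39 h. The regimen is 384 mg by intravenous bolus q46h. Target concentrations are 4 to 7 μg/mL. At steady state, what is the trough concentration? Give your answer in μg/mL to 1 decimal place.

Over one 46-h interval, 46/39 ≈ 1.1795 half-lives elapse, leaving f ≈ 0.4415 of each dose.
Single-dose peak C₀ = D/Vd = 384/194 ≈ 1.979 μg/mL.
Steady-state trough Cmin,ss = C₀·f/(1−f) ≈ 1.979 × 0.4415/0.5585 ≈ 1.564 μg/mL.
Trough 1.6 μg/mL vs MEC 4 μg/mL: subtherapeutic.

1.6 μg/mL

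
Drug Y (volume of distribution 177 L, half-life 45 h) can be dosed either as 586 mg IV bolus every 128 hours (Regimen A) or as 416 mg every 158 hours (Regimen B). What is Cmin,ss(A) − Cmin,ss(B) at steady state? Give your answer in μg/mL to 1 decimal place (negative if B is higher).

Regimen A: f = (1/2)^(128/45) ≈ 0.1392; Cmin,ss = (586/177)·f/(1−f) ≈ 0.535 μg/mL.
Regimen B: f = (1/2)^(158/45) ≈ 0.0877; Cmin,ss = (416/177)·f/(1−f) ≈ 0.226 μg/mL.
Difference ≈ 0.535 − 0.226 ≈ 0.309 μg/mL.

0.3 μg/mL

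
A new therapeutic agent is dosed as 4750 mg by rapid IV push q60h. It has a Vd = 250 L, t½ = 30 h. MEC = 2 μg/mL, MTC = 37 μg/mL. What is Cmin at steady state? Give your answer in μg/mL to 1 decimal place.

The dosing interval is 2 half-lives, so f = 2^(−2) = 0.25.
At steady state, R = 1/(1 − 0.25) = 4/3.
Single-dose peak C₀ = D/Vd = 4750/250 = 19 μg/mL.
Steady-state peak Cmax,ss = C₀·R = 19 × 4/3 ≈ 25.333 μg/mL.
Steady-state trough Cmin,ss = Cmax,ss·f ≈ 25.333 × 0.25 ≈ 6.333 μg/mL.
Trough 6.3 μg/mL vs MEC 2 μg/mL: adequate.

6.3 μg/mL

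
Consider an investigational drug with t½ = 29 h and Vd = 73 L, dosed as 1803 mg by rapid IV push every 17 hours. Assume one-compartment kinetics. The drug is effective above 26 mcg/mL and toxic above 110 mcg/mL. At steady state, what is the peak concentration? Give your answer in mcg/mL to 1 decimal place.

74.0 mcg/mL

k = ln2/t½ = ln2/29 ≈ 0.023902 h⁻¹; fraction remaining f = e^(−kτ) = e^(−0.023902×17) ≈ 0.6661.
At steady state, accumulation factor R = 1/(1 − e^(−kτ)) ≈ 2.9949.
Each bolus raises the concentration by D/Vd = 1803/73 ≈ 24.699 mcg/mL.
Steady-state peak Cmax,ss = C₀·R ≈ 24.699 × 2.9949 ≈ 73.971 mcg/mL.
Peak 74.0 mcg/mL vs MTC 110 mcg/mL: below toxic threshold.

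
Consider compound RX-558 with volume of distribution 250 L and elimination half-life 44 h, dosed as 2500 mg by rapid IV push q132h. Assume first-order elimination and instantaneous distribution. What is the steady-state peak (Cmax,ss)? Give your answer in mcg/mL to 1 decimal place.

The dosing interval is 3 half-lives, so f = 2^(−3) = 0.125.
Accumulation ratio R = 1/(1 − f) = 1/0.875 = 8/7.
Single-dose peak C₀ = D/Vd = 2500/250 = 10 mcg/mL.
Steady-state peak Cmax,ss = C₀·R = 10 × 8/7 ≈ 11.429 mcg/mL.

11.4 mcg/mL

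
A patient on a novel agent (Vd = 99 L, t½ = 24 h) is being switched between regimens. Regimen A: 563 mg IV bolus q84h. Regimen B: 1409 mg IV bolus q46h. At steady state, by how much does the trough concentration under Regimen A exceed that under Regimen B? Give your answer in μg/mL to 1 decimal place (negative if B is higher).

Regimen A: f = (1/2)^(84/24) ≈ 0.0884; Cmin,ss = (563/99)·f/(1−f) ≈ 0.551 μg/mL.
Regimen B: f = (1/2)^(46/24) ≈ 0.2649; Cmin,ss = (1409/99)·f/(1−f) ≈ 5.129 μg/mL.
Difference ≈ 0.551 − 5.129 ≈ -4.578 μg/mL.

-4.6 μg/mL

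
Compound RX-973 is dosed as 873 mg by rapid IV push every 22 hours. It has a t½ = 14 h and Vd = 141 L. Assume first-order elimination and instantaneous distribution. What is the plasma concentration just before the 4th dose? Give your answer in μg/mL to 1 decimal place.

f = (1/2)^(τ/t½) = (1/2)^(22/14) ≈ 0.3365.
C₀ = D/Vd = 873/141 ≈ 6.191 μg/mL.
Before the 4th dose, 3 doses have been given. Superposition: Cmin = C₀·(f + f² + … + f^3).
≈ 6.191 × (0.3365 + 0.1132 + 0.0381) ≈ 6.191 × 0.4878 ≈ 3.020 μg/mL.

3.0 μg/mL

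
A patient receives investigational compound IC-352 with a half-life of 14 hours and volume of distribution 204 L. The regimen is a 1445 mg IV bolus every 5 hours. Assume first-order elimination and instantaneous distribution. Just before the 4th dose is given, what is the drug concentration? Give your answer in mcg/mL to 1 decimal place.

13.2 mcg/mL

f = (1/2)^(τ/t½) = (1/2)^(5/14) ≈ 0.7807.
C₀ = D/Vd = 1445/204 ≈ 7.083 mcg/mL.
Before the 4th dose, 3 doses have been given. Superposition: Cmin = C₀·(f + f² + … + f^3).
≈ 7.083 × (0.7807 + 0.6095 + 0.4758) ≈ 7.083 × 1.8660 ≈ 13.217 mcg/mL.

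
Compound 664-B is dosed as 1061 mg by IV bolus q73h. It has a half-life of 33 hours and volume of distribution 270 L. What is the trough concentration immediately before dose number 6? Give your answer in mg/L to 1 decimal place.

f = (1/2)^(τ/t½) = (1/2)^(73/33) ≈ 0.2158.
C₀ = D/Vd = 1061/270 ≈ 3.930 mg/L.
Before the 6th dose, 5 doses have been given. Superposition: Cmin = C₀·(f + f² + … + f^5).
≈ 3.930 × (0.2158 + 0.0466 + 0.0100 + 0.0022 + 0.0005) ≈ 3.930 × 0.2751 ≈ 1.081 mg/L.

1.1 mg/L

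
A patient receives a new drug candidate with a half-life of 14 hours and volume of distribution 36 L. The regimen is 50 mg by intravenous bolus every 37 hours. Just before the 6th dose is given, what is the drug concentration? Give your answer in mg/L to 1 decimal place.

0.3 mg/L

f = (1/2)^(τ/t½) = (1/2)^(37/14) ≈ 0.1601.
C₀ = D/Vd = 50/36 ≈ 1.389 mg/L.
Before the 6th dose, 5 doses have been given. Superposition: Cmin = C₀·(f + f² + … + f^5).
≈ 1.389 × (0.1601 + 0.0256 + 0.0041 + 0.0007 + 0.0001) ≈ 1.389 × 0.1906 ≈ 0.265 mg/L.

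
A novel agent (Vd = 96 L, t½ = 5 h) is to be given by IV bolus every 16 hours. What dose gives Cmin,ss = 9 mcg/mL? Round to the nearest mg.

7076 mg

τ/t½ = 16/5 ≈ 3.2, so f = (1/2)^(16/5) ≈ 0.108819.
Cmin,ss = (D/Vd)·f/(1−f), so D = Cmin,ss·Vd·(1−f)/f.
D = 9 × 96 × (1−f)/f ≈ 9 × 96 × 8.18957 ≈ 7075.79 mg.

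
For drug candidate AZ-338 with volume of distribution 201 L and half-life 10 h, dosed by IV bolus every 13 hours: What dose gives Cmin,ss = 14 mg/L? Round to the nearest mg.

τ/t½ = 13/10 ≈ 1.3, so f = (1/2)^(13/10) ≈ 0.406126.
Cmin,ss = (D/Vd)·f/(1−f), so D = Cmin,ss·Vd·(1−f)/f.
D = 14 × 201 × (1−f)/f ≈ 14 × 201 × 1.46229 ≈ 4114.88 mg.

4115 mg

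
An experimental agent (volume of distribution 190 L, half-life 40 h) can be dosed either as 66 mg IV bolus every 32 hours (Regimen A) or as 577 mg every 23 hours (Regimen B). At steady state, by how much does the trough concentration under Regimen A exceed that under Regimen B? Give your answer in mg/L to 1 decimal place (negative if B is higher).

-5.7 mg/L

Regimen A: f = (1/2)^(32/40) ≈ 0.5743; Cmin,ss = (66/190)·f/(1−f) ≈ 0.469 mg/L.
Regimen B: f = (1/2)^(23/40) ≈ 0.6713; Cmin,ss = (577/190)·f/(1−f) ≈ 6.202 mg/L.
Difference ≈ 0.469 − 6.202 ≈ -5.733 mg/L.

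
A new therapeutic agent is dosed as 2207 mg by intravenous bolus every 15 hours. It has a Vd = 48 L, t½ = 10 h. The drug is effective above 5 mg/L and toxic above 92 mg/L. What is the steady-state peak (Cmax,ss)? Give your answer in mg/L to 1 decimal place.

τ/t½ = 15/10 ≈ 1.5, so fraction remaining f = (1/2)^(15/10) ≈ 0.3536.
At steady state, accumulation factor R = 1/(1 − e^(−kτ)) ≈ 1.5470.
Each bolus raises the concentration by D/Vd = 2207/48 ≈ 45.979 mg/L.
Steady-state peak Cmax,ss = C₀·R ≈ 45.979 × 1.5470 ≈ 71.130 mg/L.
Peak 71.1 mg/L vs MTC 92 mg/L: below toxic threshold.

71.1 mg/L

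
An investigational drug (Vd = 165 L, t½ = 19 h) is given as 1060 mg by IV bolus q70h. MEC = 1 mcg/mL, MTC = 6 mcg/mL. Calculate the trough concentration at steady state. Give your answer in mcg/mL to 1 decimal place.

τ/t½ = 70/19 ≈ 3.6842, so fraction remaining f = (1/2)^(70/19) ≈ 0.0778.
Each bolus raises the concentration by D/Vd = 1060/165 ≈ 6.424 mcg/mL.
Steady-state trough Cmin,ss = C₀·f/(1−f) ≈ 6.424 × 0.0778/0.9222 ≈ 0.542 mcg/mL.
Trough 0.5 mcg/mL vs MEC 1 mcg/mL: subtherapeutic.

0.5 mcg/mL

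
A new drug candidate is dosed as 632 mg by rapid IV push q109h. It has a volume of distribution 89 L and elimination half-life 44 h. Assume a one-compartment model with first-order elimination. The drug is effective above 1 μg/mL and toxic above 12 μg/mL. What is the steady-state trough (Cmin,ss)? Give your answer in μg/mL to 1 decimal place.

k = ln2/t½ = ln2/44 ≈ 0.015753 h⁻¹; fraction remaining f = e^(−kτ) = e^(−0.015753×109) ≈ 0.1796.
At steady state, accumulation factor R = 1/(1 − e^(−kτ)) ≈ 1.2189.
Each bolus raises the concentration by D/Vd = 632/89 ≈ 7.101 μg/mL.
Cmax,ss = C₀/(1 − f) ≈ 7.101/0.8204 ≈ 8.656 μg/mL.
Steady-state trough Cmin,ss = Cmax,ss·f ≈ 8.656 × 0.1796 ≈ 1.555 μg/mL.
Trough 1.6 μg/mL vs MEC 1 μg/mL: adequate.

1.6 μg/mL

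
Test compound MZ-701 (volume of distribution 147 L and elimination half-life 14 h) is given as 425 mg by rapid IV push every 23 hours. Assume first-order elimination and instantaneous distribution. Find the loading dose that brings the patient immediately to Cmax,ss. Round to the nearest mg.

625 mg

f = (1/2)^(23/14) ≈ 0.320222; accumulation ratio R = 1/(1−f) ≈ 1.47107.
Loading dose to hit Cmax,ss on first dose: D_load = D_maint·R ≈ 425 × 1.47107 ≈ 625.20 mg.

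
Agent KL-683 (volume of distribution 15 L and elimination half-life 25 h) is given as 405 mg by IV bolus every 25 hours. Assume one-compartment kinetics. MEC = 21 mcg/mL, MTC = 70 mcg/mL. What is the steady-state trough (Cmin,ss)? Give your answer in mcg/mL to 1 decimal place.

The dosing interval is 1 half-life, so f = 2^(−1) = 0.5.
Accumulation ratio R = 1/(1 − f) = 1/0.5 = 2/1.
Single-dose peak C₀ = D/Vd = 405/15 = 27 mcg/mL.
Steady-state peak Cmax,ss = C₀·R = 27 × 2/1 ≈ 54.000 mcg/mL.
Steady-state trough Cmin,ss = Cmax,ss·f ≈ 54.000 × 0.5 ≈ 27.000 mcg/mL.
Trough 27.0 mcg/mL vs MEC 21 mcg/mL: adequate.

27.0 mcg/mL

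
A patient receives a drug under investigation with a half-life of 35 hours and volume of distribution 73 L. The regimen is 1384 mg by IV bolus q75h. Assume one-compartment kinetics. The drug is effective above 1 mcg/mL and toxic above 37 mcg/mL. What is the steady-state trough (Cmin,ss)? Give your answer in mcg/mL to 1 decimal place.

Over one 75-h interval, 75/35 ≈ 2.1429 half-lives elapse, leaving f ≈ 0.2264 of each dose.
Accumulation ratio R = 1/(1 − f) ≈ 1/0.7736 ≈ 1.2927.
Each bolus raises the concentration by D/Vd = 1384/73 ≈ 18.959 mcg/mL.
Steady-state peak Cmax,ss = C₀·R ≈ 18.959 × 1.2927 ≈ 24.508 mcg/mL.
Steady-state trough Cmin,ss = Cmax,ss·f ≈ 24.508 × 0.2264 ≈ 5.549 mcg/mL.
Trough 5.5 mcg/mL vs MEC 1 mcg/mL: adequate.

5.5 mcg/mL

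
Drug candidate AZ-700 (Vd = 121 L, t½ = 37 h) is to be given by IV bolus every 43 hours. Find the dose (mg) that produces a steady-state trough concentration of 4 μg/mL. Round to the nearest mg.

τ/t½ = 43/37 ≈ 1.1622, so f = (1/2)^(43/37) ≈ 0.446842.
Cmin,ss = (D/Vd)·f/(1−f), so D = Cmin,ss·Vd·(1−f)/f.
D = 4 × 121 × (1−f)/f ≈ 4 × 121 × 1.23793 ≈ 599.16 mg.

599 mg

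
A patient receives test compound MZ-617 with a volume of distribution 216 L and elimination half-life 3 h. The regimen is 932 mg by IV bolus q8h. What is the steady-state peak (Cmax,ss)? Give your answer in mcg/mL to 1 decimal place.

τ/t½ = 8/3 ≈ 2.6667, so fraction remaining f = (1/2)^(8/3) ≈ 0.1575.
Accumulation ratio R = 1/(1 − f) ≈ 1/0.8425 ≈ 1.1869.
Single-dose peak C₀ = D/Vd = 932/216 ≈ 4.315 mcg/mL.
Cmax,ss = C₀/(1 − f) ≈ 4.315/0.8425 ≈ 5.122 mcg/mL.

5.1 mcg/mL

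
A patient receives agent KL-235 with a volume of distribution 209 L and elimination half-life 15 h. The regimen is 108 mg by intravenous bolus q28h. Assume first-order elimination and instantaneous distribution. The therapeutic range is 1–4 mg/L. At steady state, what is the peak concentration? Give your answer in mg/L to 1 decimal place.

0.7 mg/L

k = ln2/t½ = ln2/15 ≈ 0.046210 h⁻¹; fraction remaining f = e^(−kτ) = e^(−0.046210×28) ≈ 0.2742.
Accumulation ratio R = 1/(1 − f) ≈ 1/0.7258 ≈ 1.3778.
Single-dose peak C₀ = D/Vd = 108/209 ≈ 0.517 mg/L.
Cmax,ss = C₀/(1 − f) ≈ 0.517/0.7258 ≈ 0.712 mg/L.
Peak 0.7 mg/L vs MTC 4 mg/L: below toxic threshold.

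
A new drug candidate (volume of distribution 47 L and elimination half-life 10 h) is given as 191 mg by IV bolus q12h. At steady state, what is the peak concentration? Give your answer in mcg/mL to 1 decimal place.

k = ln2/t½ = ln2/10 ≈ 0.069315 h⁻¹; fraction remaining f = e^(−kτ) = e^(−0.069315×12) ≈ 0.4353.
At steady state, accumulation factor R = 1/(1 − e^(−kτ)) ≈ 1.7709.
Each bolus raises the concentration by D/Vd = 191/47 ≈ 4.064 mcg/mL.
Cmax,ss = C₀/(1 − f) ≈ 4.064/0.5647 ≈ 7.197 mcg/mL.

7.2 mcg/mL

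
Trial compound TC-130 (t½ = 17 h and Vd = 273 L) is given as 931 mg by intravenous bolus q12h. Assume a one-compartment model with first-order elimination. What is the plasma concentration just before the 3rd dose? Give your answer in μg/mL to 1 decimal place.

f = (1/2)^(τ/t½) = (1/2)^(12/17) ≈ 0.6131.
C₀ = D/Vd = 931/273 ≈ 3.410 μg/mL.
Before the 3rd dose, 2 doses have been given. Superposition: Cmin = C₀·(f + f²).
≈ 3.410 × (0.6131 + 0.3759) ≈ 3.410 × 0.9890 ≈ 3.372 μg/mL.

3.4 μg/mL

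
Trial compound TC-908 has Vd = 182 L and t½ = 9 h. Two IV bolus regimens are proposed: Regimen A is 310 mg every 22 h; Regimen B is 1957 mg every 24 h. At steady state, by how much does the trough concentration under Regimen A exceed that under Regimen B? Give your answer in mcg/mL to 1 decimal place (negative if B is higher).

-1.6 mcg/mL

Regimen A: f = (1/2)^(22/9) ≈ 0.1837; Cmin,ss = (310/182)·f/(1−f) ≈ 0.383 mcg/mL.
Regimen B: f = (1/2)^(24/9) ≈ 0.1575; Cmin,ss = (1957/182)·f/(1−f) ≈ 2.010 mcg/mL.
Difference ≈ 0.383 − 2.010 ≈ -1.627 mcg/mL.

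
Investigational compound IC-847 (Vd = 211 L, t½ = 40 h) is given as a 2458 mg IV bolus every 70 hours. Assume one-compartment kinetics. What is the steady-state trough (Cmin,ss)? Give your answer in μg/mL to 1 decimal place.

4.9 μg/mL

τ/t½ = 70/40 ≈ 1.75, so fraction remaining f = (1/2)^(70/40) ≈ 0.2973.
Accumulation ratio R = 1/(1 − f) ≈ 1/0.7027 ≈ 1.4231.
Single-dose peak C₀ = D/Vd = 2458/211 ≈ 11.649 μg/mL.
Cmax,ss = C₀/(1 − f) ≈ 11.649/0.7027 ≈ 16.577 μg/mL.
One interval later, Cmin,ss = Cmax,ss·e^(−kτ) ≈ 16.577 × 0.2973 ≈ 4.928 μg/mL.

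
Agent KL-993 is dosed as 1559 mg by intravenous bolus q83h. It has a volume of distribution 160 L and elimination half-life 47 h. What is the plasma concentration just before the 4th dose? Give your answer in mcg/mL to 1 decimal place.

4.0 mcg/mL

f = (1/2)^(τ/t½) = (1/2)^(83/47) ≈ 0.2940.
C₀ = D/Vd = 1559/160 ≈ 9.744 mcg/mL.
Before the 4th dose, 3 doses have been given. Superposition: Cmin = C₀·(f + f² + … + f^3).
≈ 9.744 × (0.2940 + 0.0864 + 0.0254) ≈ 9.744 × 0.4058 ≈ 3.954 mcg/mL.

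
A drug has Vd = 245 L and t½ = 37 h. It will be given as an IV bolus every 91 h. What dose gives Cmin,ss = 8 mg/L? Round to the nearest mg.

8820 mg

τ/t½ = 91/37 ≈ 2.4595, so f = (1/2)^(91/37) ≈ 0.181815.
Cmin,ss = (D/Vd)·f/(1−f), so D = Cmin,ss·Vd·(1−f)/f.
D = 8 × 245 × (1−f)/f ≈ 8 × 245 × 4.50010 ≈ 8820.20 mg.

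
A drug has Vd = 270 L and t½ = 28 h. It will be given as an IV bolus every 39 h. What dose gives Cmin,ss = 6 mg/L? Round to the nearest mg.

τ/t½ = 39/28 ≈ 1.3929, so f = (1/2)^(39/28) ≈ 0.380810.
Cmin,ss = (D/Vd)·f/(1−f), so D = Cmin,ss·Vd·(1−f)/f.
D = 6 × 270 × (1−f)/f ≈ 6 × 270 × 1.62598 ≈ 2634.09 mg.

2634 mg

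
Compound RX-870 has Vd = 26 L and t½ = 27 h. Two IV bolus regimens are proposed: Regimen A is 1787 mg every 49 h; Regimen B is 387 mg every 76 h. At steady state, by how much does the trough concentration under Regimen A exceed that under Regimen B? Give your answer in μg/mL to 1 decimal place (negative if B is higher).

Regimen A: f = (1/2)^(49/27) ≈ 0.2842; Cmin,ss = (1787/26)·f/(1−f) ≈ 27.289 μg/mL.
Regimen B: f = (1/2)^(76/27) ≈ 0.1421; Cmin,ss = (387/26)·f/(1−f) ≈ 2.465 μg/mL.
Difference ≈ 27.289 − 2.465 ≈ 24.824 μg/mL.

24.8 μg/mL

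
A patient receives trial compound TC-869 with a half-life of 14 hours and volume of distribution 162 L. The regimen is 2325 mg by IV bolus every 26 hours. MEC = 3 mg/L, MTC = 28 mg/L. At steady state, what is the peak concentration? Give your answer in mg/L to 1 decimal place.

19.8 mg/L

k = ln2/t½ = ln2/14 ≈ 0.049511 h⁻¹; fraction remaining f = e^(−kτ) = e^(−0.049511×26) ≈ 0.2760.
At steady state, accumulation factor R = 1/(1 − e^(−kτ)) ≈ 1.3812.
Single-dose peak C₀ = D/Vd = 2325/162 ≈ 14.352 mg/L.
Steady-state peak Cmax,ss = C₀·R ≈ 14.352 × 1.3812 ≈ 19.823 mg/L.
Peak 19.8 mg/L vs MTC 28 mg/L: below toxic threshold.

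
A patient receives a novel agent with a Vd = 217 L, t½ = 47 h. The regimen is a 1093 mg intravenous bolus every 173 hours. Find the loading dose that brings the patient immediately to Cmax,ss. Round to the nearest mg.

1185 mg

f = (1/2)^(173/47) ≈ 0.077975; accumulation ratio R = 1/(1−f) ≈ 1.08457.
Loading dose to hit Cmax,ss on first dose: D_load = D_maint·R ≈ 1093 × 1.08457 ≈ 1185.44 mg.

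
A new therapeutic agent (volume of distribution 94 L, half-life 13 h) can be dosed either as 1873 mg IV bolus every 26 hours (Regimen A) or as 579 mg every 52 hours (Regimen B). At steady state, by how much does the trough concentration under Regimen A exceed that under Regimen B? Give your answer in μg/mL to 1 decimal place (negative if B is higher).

Regimen A: f = (1/2)^(26/13) ≈ 0.2500; Cmin,ss = (1873/94)·f/(1−f) ≈ 6.642 μg/mL.
Regimen B: f = (1/2)^(52/13) ≈ 0.0625; Cmin,ss = (579/94)·f/(1−f) ≈ 0.411 μg/mL.
Difference ≈ 6.642 − 0.411 ≈ 6.231 μg/mL.

6.2 μg/mL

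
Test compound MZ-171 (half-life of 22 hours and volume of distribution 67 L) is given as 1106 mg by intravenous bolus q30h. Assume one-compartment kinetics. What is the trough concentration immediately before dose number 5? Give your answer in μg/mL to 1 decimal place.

f = (1/2)^(τ/t½) = (1/2)^(30/22) ≈ 0.3886.
C₀ = D/Vd = 1106/67 ≈ 16.507 μg/mL.
Before the 5th dose, 4 doses have been given. Superposition: Cmin = C₀·(f + f² + … + f^4).
≈ 16.507 × (0.3886 + 0.1510 + 0.0587 + 0.0228) ≈ 16.507 × 0.6211 ≈ 10.252 μg/mL.

10.3 μg/mL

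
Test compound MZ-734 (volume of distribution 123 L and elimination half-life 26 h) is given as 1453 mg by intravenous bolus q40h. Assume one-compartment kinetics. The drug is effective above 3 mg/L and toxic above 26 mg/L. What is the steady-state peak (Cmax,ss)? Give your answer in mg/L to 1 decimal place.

18.0 mg/L

Over one 40-h interval, 40/26 ≈ 1.5385 half-lives elapse, leaving f ≈ 0.3443 of each dose.
Accumulation ratio R = 1/(1 − f) ≈ 1/0.6557 ≈ 1.5251.
Each bolus raises the concentration by D/Vd = 1453/123 ≈ 11.813 mg/L.
Steady-state peak Cmax,ss = C₀·R ≈ 11.813 × 1.5251 ≈ 18.016 mg/L.
Peak 18.0 mg/L vs MTC 26 mg/L: below toxic threshold.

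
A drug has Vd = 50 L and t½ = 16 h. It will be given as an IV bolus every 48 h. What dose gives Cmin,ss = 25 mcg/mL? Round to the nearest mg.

τ/t½ = 48/16 ≈ 3, so f = (1/2)^(48/16) ≈ 0.125000.
Cmin,ss = (D/Vd)·f/(1−f), so D = Cmin,ss·Vd·(1−f)/f.
D = 25 × 50 × (1−f)/f ≈ 25 × 50 × 7.00000 ≈ 8750.00 mg.

8750 mg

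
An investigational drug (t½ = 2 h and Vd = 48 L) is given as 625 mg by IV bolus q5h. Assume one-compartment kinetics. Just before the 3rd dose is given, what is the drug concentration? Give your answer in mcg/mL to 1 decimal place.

f = (1/2)^(τ/t½) = (1/2)^(5/2) ≈ 0.1768.
C₀ = D/Vd = 625/48 ≈ 13.021 mcg/mL.
Before the 3rd dose, 2 doses have been given. Superposition: Cmin = C₀·(f + f²).
≈ 13.021 × (0.1768 + 0.0313) ≈ 13.021 × 0.2081 ≈ 2.710 mcg/mL.

2.7 mcg/mL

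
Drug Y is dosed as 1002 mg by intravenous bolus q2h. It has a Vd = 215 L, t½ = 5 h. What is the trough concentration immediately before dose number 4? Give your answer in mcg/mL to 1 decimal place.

f = (1/2)^(τ/t½) = (1/2)^(2/5) ≈ 0.7579.
C₀ = D/Vd = 1002/215 ≈ 4.660 mcg/mL.
Before the 4th dose, 3 doses have been given. Superposition: Cmin = C₀·(f + f² + … + f^3).
≈ 4.660 × (0.7579 + 0.5744 + 0.4353) ≈ 4.660 × 1.7676 ≈ 8.237 mcg/mL.

8.2 mcg/mL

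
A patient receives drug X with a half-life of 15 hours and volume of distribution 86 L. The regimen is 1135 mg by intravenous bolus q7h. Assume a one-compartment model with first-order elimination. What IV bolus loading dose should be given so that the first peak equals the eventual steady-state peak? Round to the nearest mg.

4107 mg

f = (1/2)^(7/15) ≈ 0.723635; accumulation ratio R = 1/(1−f) ≈ 3.61840.
Loading dose to hit Cmax,ss on first dose: D_load = D_maint·R ≈ 1135 × 3.61840 ≈ 4106.88 mg.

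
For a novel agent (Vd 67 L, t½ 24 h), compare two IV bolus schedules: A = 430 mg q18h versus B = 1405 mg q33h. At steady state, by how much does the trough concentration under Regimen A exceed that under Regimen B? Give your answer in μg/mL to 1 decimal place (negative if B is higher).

Regimen A: f = (1/2)^(18/24) ≈ 0.5946; Cmin,ss = (430/67)·f/(1−f) ≈ 9.413 μg/mL.
Regimen B: f = (1/2)^(33/24) ≈ 0.3856; Cmin,ss = (1405/67)·f/(1−f) ≈ 13.161 μg/mL.
Difference ≈ 9.413 − 13.161 ≈ -3.748 μg/mL.

-3.7 μg/mL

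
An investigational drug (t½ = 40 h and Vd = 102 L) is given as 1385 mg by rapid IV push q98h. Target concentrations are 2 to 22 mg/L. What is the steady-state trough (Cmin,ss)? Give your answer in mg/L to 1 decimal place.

3.0 mg/L

τ/t½ = 98/40 ≈ 2.45, so fraction remaining f = (1/2)^(98/40) ≈ 0.1830.
Each bolus raises the concentration by D/Vd = 1385/102 ≈ 13.578 mg/L.
Steady-state trough Cmin,ss = C₀·f/(1−f) ≈ 13.578 × 0.1830/0.8170 ≈ 3.041 mg/L.
Trough 3.0 mg/L vs MEC 2 mg/L: adequate.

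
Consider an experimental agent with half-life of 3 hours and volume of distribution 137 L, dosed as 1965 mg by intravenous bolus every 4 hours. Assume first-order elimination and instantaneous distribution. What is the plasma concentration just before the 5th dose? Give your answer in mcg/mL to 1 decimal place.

f = (1/2)^(τ/t½) = (1/2)^(4/3) ≈ 0.3969.
C₀ = D/Vd = 1965/137 ≈ 14.343 mcg/mL.
Before the 5th dose, 4 doses have been given. Superposition: Cmin = C₀·(f + f² + … + f^4).
≈ 14.343 × (0.3969 + 0.1575 + 0.0625 + 0.0248) ≈ 14.343 × 0.6417 ≈ 9.204 mcg/mL.

9.2 mcg/mL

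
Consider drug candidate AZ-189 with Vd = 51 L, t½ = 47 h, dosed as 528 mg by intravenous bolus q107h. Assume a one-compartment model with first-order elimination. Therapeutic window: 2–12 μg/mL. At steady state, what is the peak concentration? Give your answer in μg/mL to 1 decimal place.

13.0 μg/mL

τ/t½ = 107/47 ≈ 2.2766, so fraction remaining f = (1/2)^(107/47) ≈ 0.2064.
Accumulation ratio R = 1/(1 − f) ≈ 1/0.7936 ≈ 1.2601.
Each bolus raises the concentration by D/Vd = 528/51 ≈ 10.353 μg/mL.
Steady-state peak Cmax,ss = C₀·R ≈ 10.353 × 1.2601 ≈ 13.046 μg/mL.
Peak 13.0 μg/mL vs MTC 12 μg/mL: exceeds toxic threshold.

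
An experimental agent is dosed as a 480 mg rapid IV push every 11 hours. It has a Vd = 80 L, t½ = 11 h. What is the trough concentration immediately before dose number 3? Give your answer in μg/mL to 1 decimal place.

4.5 μg/mL

f = (1/2)^(τ/t½) = (1/2)^(11/11) ≈ 0.5000.
C₀ = D/Vd = 480/80 ≈ 6.000 μg/mL.
Before the 3rd dose, 2 doses have been given. Superposition: Cmin = C₀·(f + f²).
≈ 6.000 × (0.5000 + 0.2500) ≈ 6.000 × 0.7500 ≈ 4.500 μg/mL.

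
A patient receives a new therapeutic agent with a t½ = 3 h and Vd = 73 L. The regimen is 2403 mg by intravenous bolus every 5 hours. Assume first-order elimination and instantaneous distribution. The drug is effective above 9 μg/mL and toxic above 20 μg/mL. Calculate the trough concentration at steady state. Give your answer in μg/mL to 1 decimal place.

k = ln2/t½ = ln2/3 ≈ 0.231049 h⁻¹; fraction remaining f = e^(−kτ) = e^(−0.231049×5) ≈ 0.3150.
Single-dose peak C₀ = D/Vd = 2403/73 ≈ 32.918 μg/mL.
Steady-state trough Cmin,ss = C₀·f/(1−f) ≈ 32.918 × 0.3150/0.6850 ≈ 15.137 μg/mL.
Trough 15.1 μg/mL vs MEC 9 μg/mL: adequate.

15.1 μg/mL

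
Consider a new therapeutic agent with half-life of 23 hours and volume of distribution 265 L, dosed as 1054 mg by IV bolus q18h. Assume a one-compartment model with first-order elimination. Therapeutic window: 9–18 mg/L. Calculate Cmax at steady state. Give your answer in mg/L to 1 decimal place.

9.5 mg/L

k = ln2/t½ = ln2/23 ≈ 0.030137 h⁻¹; fraction remaining f = e^(−kτ) = e^(−0.030137×18) ≈ 0.5813.
Accumulation ratio R = 1/(1 − f) ≈ 1/0.4187 ≈ 2.3883.
Each bolus raises the concentration by D/Vd = 1054/265 ≈ 3.977 mg/L.
Cmax,ss = C₀/(1 − f) ≈ 3.977/0.4187 ≈ 9.498 mg/L.
Peak 9.5 mg/L vs MTC 18 mg/L: below toxic threshold.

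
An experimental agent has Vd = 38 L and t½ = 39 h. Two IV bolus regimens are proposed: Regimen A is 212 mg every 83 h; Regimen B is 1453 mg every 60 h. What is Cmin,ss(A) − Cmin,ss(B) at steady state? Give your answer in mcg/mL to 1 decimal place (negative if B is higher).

Regimen A: f = (1/2)^(83/39) ≈ 0.2287; Cmin,ss = (212/38)·f/(1−f) ≈ 1.654 mcg/mL.
Regimen B: f = (1/2)^(60/39) ≈ 0.3443; Cmin,ss = (1453/38)·f/(1−f) ≈ 20.078 mcg/mL.
Difference ≈ 1.654 − 20.078 ≈ -18.424 mcg/mL.

-18.4 mcg/mL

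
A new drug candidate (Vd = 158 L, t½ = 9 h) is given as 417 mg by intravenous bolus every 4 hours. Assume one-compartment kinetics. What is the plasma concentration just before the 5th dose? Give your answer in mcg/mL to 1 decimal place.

f = (1/2)^(τ/t½) = (1/2)^(4/9) ≈ 0.7349.
C₀ = D/Vd = 417/158 ≈ 2.639 mcg/mL.
Before the 5th dose, 4 doses have been given. Superposition: Cmin = C₀·(f + f² + … + f^4).
≈ 2.639 × (0.7349 + 0.5401 + 0.3969 + 0.2917) ≈ 2.639 × 1.9636 ≈ 5.182 mcg/mL.

5.2 mcg/mL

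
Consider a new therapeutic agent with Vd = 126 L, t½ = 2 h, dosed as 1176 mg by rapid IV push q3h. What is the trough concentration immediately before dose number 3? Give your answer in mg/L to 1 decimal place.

f = (1/2)^(τ/t½) = (1/2)^(3/2) ≈ 0.3536.
C₀ = D/Vd = 1176/126 ≈ 9.333 mg/L.
Before the 3rd dose, 2 doses have been given. Superposition: Cmin = C₀·(f + f²).
≈ 9.333 × (0.3536 + 0.1250) ≈ 9.333 × 0.4786 ≈ 4.467 mg/L.

4.5 mg/L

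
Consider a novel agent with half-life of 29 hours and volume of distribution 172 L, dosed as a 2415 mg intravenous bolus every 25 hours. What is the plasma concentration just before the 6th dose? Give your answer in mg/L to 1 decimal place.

f = (1/2)^(τ/t½) = (1/2)^(25/29) ≈ 0.5502.
C₀ = D/Vd = 2415/172 ≈ 14.041 mg/L.
Before the 6th dose, 5 doses have been given. Superposition: Cmin = C₀·(f + f² + … + f^5).
≈ 14.041 × (0.5502 + 0.3027 + 0.1666 + 0.0916 + 0.0504) ≈ 14.041 × 1.1615 ≈ 16.309 mg/L.

16.3 mg/L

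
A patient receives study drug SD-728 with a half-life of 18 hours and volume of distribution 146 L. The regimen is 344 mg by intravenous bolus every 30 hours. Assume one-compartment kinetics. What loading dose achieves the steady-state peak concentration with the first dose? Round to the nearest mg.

502 mg

f = (1/2)^(30/18) ≈ 0.314980; accumulation ratio R = 1/(1−f) ≈ 1.45981.
Loading dose to hit Cmax,ss on first dose: D_load = D_maint·R ≈ 344 × 1.45981 ≈ 502.17 mg.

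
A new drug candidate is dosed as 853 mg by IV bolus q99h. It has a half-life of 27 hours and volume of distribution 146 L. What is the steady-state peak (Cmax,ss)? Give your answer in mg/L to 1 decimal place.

τ/t½ = 99/27 ≈ 3.6667, so fraction remaining f = (1/2)^(99/27) ≈ 0.0787.
Accumulation ratio R = 1/(1 − f) ≈ 1/0.9213 ≈ 1.0854.
Each bolus raises the concentration by D/Vd = 853/146 ≈ 5.842 mg/L.
Steady-state peak Cmax,ss = C₀·R ≈ 5.842 × 1.0854 ≈ 6.341 mg/L.

6.3 mg/L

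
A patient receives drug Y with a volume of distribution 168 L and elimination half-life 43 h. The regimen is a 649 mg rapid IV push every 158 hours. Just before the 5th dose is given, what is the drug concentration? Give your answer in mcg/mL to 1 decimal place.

f = (1/2)^(τ/t½) = (1/2)^(158/43) ≈ 0.0783.
C₀ = D/Vd = 649/168 ≈ 3.863 mcg/mL.
Before the 5th dose, 4 doses have been given. Superposition: Cmin = C₀·(f + f² + … + f^4).
≈ 3.863 × (0.0783 + 0.0061 + 0.0005 + 0.0000) ≈ 3.863 × 0.0849 ≈ 0.328 mcg/mL.

0.3 mcg/mL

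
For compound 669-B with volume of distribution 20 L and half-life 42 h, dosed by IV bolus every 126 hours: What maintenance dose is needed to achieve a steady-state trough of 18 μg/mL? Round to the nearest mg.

τ/t½ = 126/42 ≈ 3, so f = (1/2)^(126/42) ≈ 0.125000.
Cmin,ss = (D/Vd)·f/(1−f), so D = Cmin,ss·Vd·(1−f)/f.
D = 18 × 20 × (1−f)/f ≈ 18 × 20 × 7.00000 ≈ 2520.00 mg.

2520 mg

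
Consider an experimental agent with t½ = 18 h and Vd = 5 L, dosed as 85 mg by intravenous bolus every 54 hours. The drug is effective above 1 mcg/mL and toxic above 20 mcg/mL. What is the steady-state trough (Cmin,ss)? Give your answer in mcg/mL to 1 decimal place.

The dosing interval is 3 half-lives, so f = 2^(−3) = 0.125.
Accumulation ratio R = 1/(1 − f) = 1/0.875 = 8/7.
Single-dose peak C₀ = D/Vd = 85/5 = 17 mcg/mL.
Steady-state peak Cmax,ss = C₀·R = 17 × 8/7 ≈ 19.429 mcg/mL.
Steady-state trough Cmin,ss = Cmax,ss·f ≈ 19.429 × 0.125 ≈ 2.429 mcg/mL.
Trough 2.4 mcg/mL vs MEC 1 mcg/mL: adequate.

2.4 mcg/mL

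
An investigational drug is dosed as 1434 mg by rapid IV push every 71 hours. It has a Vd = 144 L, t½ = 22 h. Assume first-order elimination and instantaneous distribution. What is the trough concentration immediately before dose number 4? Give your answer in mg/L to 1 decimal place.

f = (1/2)^(τ/t½) = (1/2)^(71/22) ≈ 0.1068.
C₀ = D/Vd = 1434/144 ≈ 9.958 mg/L.
Before the 4th dose, 3 doses have been given. Superposition: Cmin = C₀·(f + f² + … + f^3).
≈ 9.958 × (0.1068 + 0.0114 + 0.0012) ≈ 9.958 × 0.1194 ≈ 1.189 mg/L.

1.2 mg/L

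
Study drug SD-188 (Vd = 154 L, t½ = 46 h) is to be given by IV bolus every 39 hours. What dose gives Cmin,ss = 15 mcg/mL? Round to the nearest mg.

1848 mg

τ/t½ = 39/46 ≈ 0.84783, so f = (1/2)^(39/46) ≈ 0.555621.
Cmin,ss = (D/Vd)·f/(1−f), so D = Cmin,ss·Vd·(1−f)/f.
D = 15 × 154 × (1−f)/f ≈ 15 × 154 × 0.79979 ≈ 1847.51 mg.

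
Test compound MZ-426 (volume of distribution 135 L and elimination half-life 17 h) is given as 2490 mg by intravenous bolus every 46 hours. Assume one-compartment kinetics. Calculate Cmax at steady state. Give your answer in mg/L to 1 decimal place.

21.8 mg/L

k = ln2/t½ = ln2/17 ≈ 0.040773 h⁻¹; fraction remaining f = e^(−kτ) = e^(−0.040773×46) ≈ 0.1533.
Accumulation ratio R = 1/(1 − f) ≈ 1/0.8467 ≈ 1.1811.
Single-dose peak C₀ = D/Vd = 2490/135 ≈ 18.444 mg/L.
Cmax,ss = C₀/(1 − f) ≈ 18.444/0.8467 ≈ 21.783 mg/L.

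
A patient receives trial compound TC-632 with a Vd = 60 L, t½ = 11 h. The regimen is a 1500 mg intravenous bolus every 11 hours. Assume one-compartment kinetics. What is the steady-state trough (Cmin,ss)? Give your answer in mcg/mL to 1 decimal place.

25.0 mcg/mL

The dosing interval is 1 half-life, so f = 2^(−1) = 0.5.
At steady state, R = 1/(1 − 0.5) = 2/1.
Single-dose peak C₀ = D/Vd = 1500/60 = 25 mcg/mL.
Steady-state peak Cmax,ss = C₀·R = 25 × 2/1 ≈ 50.000 mcg/mL.
Steady-state trough Cmin,ss = Cmax,ss·f ≈ 50.000 × 0.5 ≈ 25.000 mcg/mL.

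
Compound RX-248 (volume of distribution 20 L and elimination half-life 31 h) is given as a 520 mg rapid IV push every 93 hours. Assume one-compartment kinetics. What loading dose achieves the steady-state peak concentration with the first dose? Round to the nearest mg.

f = (1/2)^(93/31) ≈ 0.125000; accumulation ratio R = 1/(1−f) ≈ 1.14286.
Loading dose to hit Cmax,ss on first dose: D_load = D_maint·R ≈ 520 × 1.14286 ≈ 594.29 mg.

594 mg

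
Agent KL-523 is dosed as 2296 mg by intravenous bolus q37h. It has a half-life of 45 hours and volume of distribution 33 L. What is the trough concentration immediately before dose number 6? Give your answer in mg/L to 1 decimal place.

85.3 mg/L

f = (1/2)^(τ/t½) = (1/2)^(37/45) ≈ 0.5656.
C₀ = D/Vd = 2296/33 ≈ 69.576 mg/L.
Before the 6th dose, 5 doses have been given. Superposition: Cmin = C₀·(f + f² + … + f^5).
≈ 69.576 × (0.5656 + 0.3199 + 0.1809 + 0.1023 + 0.0579) ≈ 69.576 × 1.2266 ≈ 85.342 mg/L.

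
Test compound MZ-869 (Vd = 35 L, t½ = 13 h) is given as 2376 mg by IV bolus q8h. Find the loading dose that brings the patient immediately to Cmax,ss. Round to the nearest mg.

6842 mg

f = (1/2)^(8/13) ≈ 0.652756; accumulation ratio R = 1/(1−f) ≈ 2.87982.
Loading dose to hit Cmax,ss on first dose: D_load = D_maint·R ≈ 2376 × 2.87982 ≈ 6842.45 mg.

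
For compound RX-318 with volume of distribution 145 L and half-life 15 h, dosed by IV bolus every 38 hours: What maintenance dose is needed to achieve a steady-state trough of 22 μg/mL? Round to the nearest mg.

15277 mg

τ/t½ = 38/15 ≈ 2.5333, so f = (1/2)^(38/15) ≈ 0.172739.
Cmin,ss = (D/Vd)·f/(1−f), so D = Cmin,ss·Vd·(1−f)/f.
D = 22 × 145 × (1−f)/f ≈ 22 × 145 × 4.78908 ≈ 15277.17 mg.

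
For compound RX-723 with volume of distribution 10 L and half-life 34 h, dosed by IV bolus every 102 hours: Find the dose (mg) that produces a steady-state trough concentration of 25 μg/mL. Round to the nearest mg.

τ/t½ = 102/34 ≈ 3, so f = (1/2)^(102/34) ≈ 0.125000.
Cmin,ss = (D/Vd)·f/(1−f), so D = Cmin,ss·Vd·(1−f)/f.
D = 25 × 10 × (1−f)/f ≈ 25 × 10 × 7.00000 ≈ 1750.00 mg.

1750 mg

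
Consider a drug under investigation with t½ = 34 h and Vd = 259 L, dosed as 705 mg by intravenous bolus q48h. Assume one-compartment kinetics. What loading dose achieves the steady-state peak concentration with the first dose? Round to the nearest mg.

1130 mg

f = (1/2)^(48/34) ≈ 0.375852; accumulation ratio R = 1/(1−f) ≈ 1.60218.
Loading dose to hit Cmax,ss on first dose: D_load = D_maint·R ≈ 705 × 1.60218 ≈ 1129.54 mg.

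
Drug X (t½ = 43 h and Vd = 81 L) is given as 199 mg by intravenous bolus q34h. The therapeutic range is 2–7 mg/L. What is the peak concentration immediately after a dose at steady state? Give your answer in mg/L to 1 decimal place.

Over one 34-h interval, 34/43 ≈ 0.7907 half-lives elapse, leaving f ≈ 0.5781 of each dose.
At steady state, accumulation factor R = 1/(1 − e^(−kτ)) ≈ 2.3702.
Each bolus raises the concentration by D/Vd = 199/81 ≈ 2.457 mg/L.
Steady-state peak Cmax,ss = C₀·R ≈ 2.457 × 2.3702 ≈ 5.824 mg/L.
Peak 5.8 mg/L vs MTC 7 mg/L: below toxic threshold.

5.8 mg/L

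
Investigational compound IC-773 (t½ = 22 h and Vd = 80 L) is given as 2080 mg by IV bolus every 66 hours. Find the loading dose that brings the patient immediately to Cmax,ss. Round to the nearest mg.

f = (1/2)^(66/22) ≈ 0.125000; accumulation ratio R = 1/(1−f) ≈ 1.14286.
Loading dose to hit Cmax,ss on first dose: D_load = D_maint·R ≈ 2080 × 1.14286 ≈ 2377.15 mg.

2377 mg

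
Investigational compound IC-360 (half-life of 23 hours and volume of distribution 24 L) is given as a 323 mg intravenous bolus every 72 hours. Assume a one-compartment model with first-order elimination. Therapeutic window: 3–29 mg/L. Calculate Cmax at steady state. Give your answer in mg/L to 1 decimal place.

15.2 mg/L

Over one 72-h interval, 72/23 ≈ 3.1304 half-lives elapse, leaving f ≈ 0.1142 of each dose.
At steady state, accumulation factor R = 1/(1 − e^(−kτ)) ≈ 1.1289.
Each bolus raises the concentration by D/Vd = 323/24 ≈ 13.458 mg/L.
Steady-state peak Cmax,ss = C₀·R ≈ 13.458 × 1.1289 ≈ 15.193 mg/L.
Peak 15.2 mg/L vs MTC 29 mg/L: below toxic threshold.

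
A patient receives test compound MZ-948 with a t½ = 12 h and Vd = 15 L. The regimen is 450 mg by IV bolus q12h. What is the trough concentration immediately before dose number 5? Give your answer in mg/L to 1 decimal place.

f = (1/2)^(τ/t½) = (1/2)^(12/12) ≈ 0.5000.
C₀ = D/Vd = 450/15 ≈ 30.000 mg/L.
Before the 5th dose, 4 doses have been given. Superposition: Cmin = C₀·(f + f² + … + f^4).
≈ 30.000 × (0.5000 + 0.2500 + 0.1250 + 0.0625) ≈ 30.000 × 0.9375 ≈ 28.125 mg/L.

28.1 mg/L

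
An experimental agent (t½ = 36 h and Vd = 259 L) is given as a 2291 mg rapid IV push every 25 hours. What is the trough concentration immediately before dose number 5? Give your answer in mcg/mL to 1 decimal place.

f = (1/2)^(τ/t½) = (1/2)^(25/36) ≈ 0.6179.
C₀ = D/Vd = 2291/259 ≈ 8.846 mcg/mL.
Before the 5th dose, 4 doses have been given. Superposition: Cmin = C₀·(f + f² + … + f^4).
≈ 8.846 × (0.6179 + 0.3818 + 0.2359 + 0.1458) ≈ 8.846 × 1.3814 ≈ 12.220 mcg/mL.

12.2 mcg/mL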